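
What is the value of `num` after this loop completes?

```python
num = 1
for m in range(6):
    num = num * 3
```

Let's trace through this code step by step.

Initialize: num = 1
Entering loop: for m in range(6):
After iteration 1: m = 0, num = 3
After iteration 2: m = 1, num = 9
After iteration 3: m = 2, num = 27
After iteration 4: m = 3, num = 81
After iteration 5: m = 4, num = 243
After iteration 6: m = 5, num = 729
Loop ends.

Final answer: 729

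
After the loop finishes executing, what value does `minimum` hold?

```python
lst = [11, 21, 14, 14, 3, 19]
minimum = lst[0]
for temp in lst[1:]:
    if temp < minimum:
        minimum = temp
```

Let's trace through this code step by step.

Initialize: lst = [11, 21, 14, 14, 3, 19]
Initialize: minimum = 11
Entering loop: for temp in lst[1:]:
After iteration 1: temp = 21, minimum = 11
After iteration 2: temp = 14, minimum = 11
After iteration 3: temp = 14, minimum = 11
After iteration 4: temp = 3, minimum = 3
After iteration 5: temp = 19, minimum = 3
Loop ends.

Final answer: 3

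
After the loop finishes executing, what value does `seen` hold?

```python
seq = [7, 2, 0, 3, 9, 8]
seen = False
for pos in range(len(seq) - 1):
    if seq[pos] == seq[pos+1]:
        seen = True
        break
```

Let's trace through this code step by step.

Initialize: seq = [7, 2, 0, 3, 9, 8]
Initialize: seen = False
Entering loop: for pos in range(len(seq) - 1):
After iteration 1: pos = 0, seen = False
After iteration 2: pos = 1, seen = False
After iteration 3: pos = 2, seen = False
After iteration 4: pos = 3, seen = False
After iteration 5: pos = 4, seen = False
Loop ends.

Final answer: False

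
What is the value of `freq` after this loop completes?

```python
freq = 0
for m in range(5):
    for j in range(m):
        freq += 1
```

Let's trace through this code step by step.

Initialize: freq = 0
Entering loop: for m in range(5):
After iteration 1: m = 0, freq = 0
After iteration 2: m = 1, freq = 1, j = 0
After iteration 3: m = 2, freq = 3, j = 1
After iteration 4: m = 3, freq = 6, j = 2
After iteration 5: m = 4, freq = 10, j = 3
Loop ends.

Final answer: 10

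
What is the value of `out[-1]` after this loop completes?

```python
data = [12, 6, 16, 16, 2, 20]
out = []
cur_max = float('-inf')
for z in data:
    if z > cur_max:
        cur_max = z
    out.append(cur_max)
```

Let's trace through this code step by step.

Initialize: data = [12, 6, 16, 16, 2, 20]
Initialize: out = []
Initialize: cur_max = -inf
Entering loop: for z in data:
After iteration 1: z = 12, out = [12], cur_max = 12
After iteration 2: z = 6, out = [12, 12], cur_max = 12
After iteration 3: z = 16, out = [12, 12, 16], cur_max = 16
After iteration 4: z = 16, out = [12, 12, 16, 16], cur_max = 16
After iteration 5: z = 2, out = [12, 12, 16, 16, 16], cur_max = 16
After iteration 6: z = 20, out = [12, 12, 16, 16, 16, 20], cur_max = 20
Loop ends.
out[-1] = 20

Final answer: 20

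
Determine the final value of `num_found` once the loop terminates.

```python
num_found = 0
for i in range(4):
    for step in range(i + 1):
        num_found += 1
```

Let's trace through this code step by step.

Initialize: num_found = 0
Entering loop: for i in range(4):
After iteration 1: i = 0, num_found = 1, step = 0
After iteration 2: i = 1, num_found = 3, step = 1
After iteration 3: i = 2, num_found = 6, step = 2
After iteration 4: i = 3, num_found = 10, step = 3
Loop ends.

Final answer: 10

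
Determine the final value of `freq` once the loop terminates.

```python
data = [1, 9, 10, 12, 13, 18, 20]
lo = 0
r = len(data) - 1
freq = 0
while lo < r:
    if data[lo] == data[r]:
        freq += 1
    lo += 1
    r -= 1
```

Let's trace through this code step by step.

Initialize: data = [1, 9, 10, 12, 13, 18, 20]
Initialize: lo = 0
Initialize: r = 6
Initialize: freq = 0
Entering loop: while lo < r:
After iteration 1: lo = 1, r = 5, freq = 0
After iteration 2: lo = 2, r = 4, freq = 0
After iteration 3: lo = 3, r = 3, freq = 0
Loop ends.

Final answer: 0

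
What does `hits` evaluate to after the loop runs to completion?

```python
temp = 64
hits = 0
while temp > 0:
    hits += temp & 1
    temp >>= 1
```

Let's trace through this code step by step.

Initialize: temp = 64
Initialize: hits = 0
Entering loop: while temp > 0:
After iteration 1: temp = 32, hits = 0
After iteration 2: temp = 16, hits = 0
After iteration 3: temp = 8, hits = 0
After iteration 4: temp = 4, hits = 0
After iteration 5: temp = 2, hits = 0
After iteration 6: temp = 1, hits = 0
After iteration 7: temp = 0, hits = 1
Loop ends.

Final answer: 1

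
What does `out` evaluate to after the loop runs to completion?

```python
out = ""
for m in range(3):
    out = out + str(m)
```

Let's trace through this code step by step.

Initialize: out = ''
Entering loop: for m in range(3):
After iteration 1: m = 0, out = '0'
After iteration 2: m = 1, out = '01'
After iteration 3: m = 2, out = '012'
Loop ends.

Final answer: '012'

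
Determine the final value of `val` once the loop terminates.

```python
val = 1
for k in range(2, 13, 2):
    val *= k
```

Let's trace through this code step by step.

Initialize: val = 1
Entering loop: for k in range(2, 13, 2):
After iteration 1: k = 2, val = 2
After iteration 2: k = 4, val = 8
After iteration 3: k = 6, val = 48
After iteration 4: k = 8, val = 384
After iteration 5: k = 10, val = 3840
After iteration 6: k = 12, val = 46080
Loop ends.

Final answer: 46080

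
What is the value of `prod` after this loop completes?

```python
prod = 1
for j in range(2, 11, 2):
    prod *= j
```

Let's trace through this code step by step.

Initialize: prod = 1
Entering loop: for j in range(2, 11, 2):
After iteration 1: j = 2, prod = 2
After iteration 2: j = 4, prod = 8
After iteration 3: j = 6, prod = 48
After iteration 4: j = 8, prod = 384
After iteration 5: j = 10, prod = 3840
Loop ends.

Final answer: 3840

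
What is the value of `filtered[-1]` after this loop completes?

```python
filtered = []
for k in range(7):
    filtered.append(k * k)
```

Let's trace through this code step by step.

Initialize: filtered = []
Entering loop: for k in range(7):
After iteration 1: k = 0, filtered = [0]
After iteration 2: k = 1, filtered = [0, 1]
After iteration 3: k = 2, filtered = [0, 1, 4]
After iteration 4: k = 3, filtered = [0, 1, 4, 9]
After iteration 5: k = 4, filtered = [0, 1, 4, 9, 16]
After iteration 6: k = 5, filtered = [0, 1, 4, 9, 16, 25]
After iteration 7: k = 6, filtered = [0, 1, 4, 9, 16, 25, 36]
Loop ends.
filtered[-1] = 36

Final answer: 36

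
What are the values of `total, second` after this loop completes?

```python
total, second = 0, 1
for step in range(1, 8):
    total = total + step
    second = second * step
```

Let's trace through this code step by step.

Initialize: total = 0
Initialize: second = 1
Entering loop: for step in range(1, 8):
After iteration 1: step = 1, total = 1, second = 1
After iteration 2: step = 2, total = 3, second = 2
After iteration 3: step = 3, total = 6, second = 6
After iteration 4: step = 4, total = 10, second = 24
After iteration 5: step = 5, total = 15, second = 120
After iteration 6: step = 6, total = 21, second = 720
After iteration 7: step = 7, total = 28, second = 5040
Loop ends.

Final answer: 28, 5040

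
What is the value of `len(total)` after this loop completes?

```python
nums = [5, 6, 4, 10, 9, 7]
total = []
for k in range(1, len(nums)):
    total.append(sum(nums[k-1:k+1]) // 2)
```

Let's trace through this code step by step.

Initialize: nums = [5, 6, 4, 10, 9, 7]
Initialize: total = []
Entering loop: for k in range(1, len(nums)):
After iteration 1: k = 1, total = [5]
After iteration 2: k = 2, total = [5, 5]
After iteration 3: k = 3, total = [5, 5, 7]
After iteration 4: k = 4, total = [5, 5, 7, 9]
After iteration 5: k = 5, total = [5, 5, 7, 9, 8]
Loop ends.
len(total) = 5

Final answer: 5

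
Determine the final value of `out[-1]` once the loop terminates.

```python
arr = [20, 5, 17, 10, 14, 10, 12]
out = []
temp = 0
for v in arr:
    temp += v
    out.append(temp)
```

Let's trace through this code step by step.

Initialize: arr = [20, 5, 17, 10, 14, 10, 12]
Initialize: out = []
Initialize: temp = 0
Entering loop: for v in arr:
After iteration 1: v = 20, out = [20], temp = 20
After iteration 2: v = 5, out = [20, 25], temp = 25
After iteration 3: v = 17, out = [20, 25, 42], temp = 42
After iteration 4: v = 10, out = [20, 25, 42, 52], temp = 52
After iteration 5: v = 14, out = [20, 25, 42, 52, 66], temp = 66
After iteration 6: v = 10, out = [20, 25, 42, 52, 66, 76], temp = 76
After iteration 7: v = 12, out = [20, 25, 42, 52, 66, 76, 88], temp = 88
Loop ends.
out[-1] = 88

Final answer: 88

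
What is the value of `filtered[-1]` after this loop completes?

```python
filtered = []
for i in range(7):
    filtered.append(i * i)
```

Let's trace through this code step by step.

Initialize: filtered = []
Entering loop: for i in range(7):
After iteration 1: i = 0, filtered = [0]
After iteration 2: i = 1, filtered = [0, 1]
After iteration 3: i = 2, filtered = [0, 1, 4]
After iteration 4: i = 3, filtered = [0, 1, 4, 9]
After iteration 5: i = 4, filtered = [0, 1, 4, 9, 16]
After iteration 6: i = 5, filtered = [0, 1, 4, 9, 16, 25]
After iteration 7: i = 6, filtered = [0, 1, 4, 9, 16, 25, 36]
Loop ends.
filtered[-1] = 36

Final answer: 36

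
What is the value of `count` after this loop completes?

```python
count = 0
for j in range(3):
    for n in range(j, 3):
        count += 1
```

Let's trace through this code step by step.

Initialize: count = 0
Entering loop: for j in range(3):
After iteration 1: j = 0, count = 3
After iteration 2: j = 1, count = 5
After iteration 3: j = 2, count = 6
Loop ends.

Final answer: 6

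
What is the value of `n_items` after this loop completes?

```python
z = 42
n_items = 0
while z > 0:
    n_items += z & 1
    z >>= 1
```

Let's trace through this code step by step.

Initialize: z = 42
Initialize: n_items = 0
Entering loop: while z > 0:
After iteration 1: z = 21, n_items = 0
After iteration 2: z = 10, n_items = 1
After iteration 3: z = 5, n_items = 1
After iteration 4: z = 2, n_items = 2
After iteration 5: z = 1, n_items = 2
After iteration 6: z = 0, n_items = 3
Loop ends.

Final answer: 3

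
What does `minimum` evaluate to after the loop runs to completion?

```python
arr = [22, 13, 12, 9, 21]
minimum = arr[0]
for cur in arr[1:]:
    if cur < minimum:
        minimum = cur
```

Let's trace through this code step by step.

Initialize: arr = [22, 13, 12, 9, 21]
Initialize: minimum = 22
Entering loop: for cur in arr[1:]:
After iteration 1: cur = 13, minimum = 13
After iteration 2: cur = 12, minimum = 12
After iteration 3: cur = 9, minimum = 9
After iteration 4: cur = 21, minimum = 9
Loop ends.

Final answer: 9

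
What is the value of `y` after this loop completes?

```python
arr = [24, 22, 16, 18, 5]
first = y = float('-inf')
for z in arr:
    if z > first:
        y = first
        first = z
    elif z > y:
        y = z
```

Let's trace through this code step by step.

Initialize: arr = [24, 22, 16, 18, 5]
Initialize: first = -inf
Initialize: y = -inf
Entering loop: for z in arr:
After iteration 1: z = 24, first = 24, y = -inf
After iteration 2: z = 22, first = 24, y = 22
After iteration 3: z = 16, first = 24, y = 22
After iteration 4: z = 18, first = 24, y = 22
After iteration 5: z = 5, first = 24, y = 22
Loop ends.

Final answer: 22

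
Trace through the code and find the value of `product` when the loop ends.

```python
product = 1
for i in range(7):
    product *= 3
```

Let's trace through this code step by step.

Initialize: product = 1
Entering loop: for i in range(7):
After iteration 1: i = 0, product = 3
After iteration 2: i = 1, product = 9
After iteration 3: i = 2, product = 27
After iteration 4: i = 3, product = 81
After iteration 5: i = 4, product = 243
After iteration 6: i = 5, product = 729
After iteration 7: i = 6, product = 2187
Loop ends.

Final answer: 2187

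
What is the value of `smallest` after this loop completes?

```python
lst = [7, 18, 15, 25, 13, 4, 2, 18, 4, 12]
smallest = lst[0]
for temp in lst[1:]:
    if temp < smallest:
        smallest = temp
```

Let's trace through this code step by step.

Initialize: lst = [7, 18, 15, 25, 13, 4, 2, 18, 4, 12]
Initialize: smallest = 7
Entering loop: for temp in lst[1:]:
After iteration 1: temp = 18, smallest = 7
After iteration 2: temp = 15, smallest = 7
After iteration 3: temp = 25, smallest = 7
After iteration 4: temp = 13, smallest = 7
After iteration 5: temp = 4, smallest = 4
After iteration 6: temp = 2, smallest = 2
After iteration 7: temp = 18, smallest = 2
After iteration 8: temp = 4, smallest = 2
After iteration 9: temp = 12, smallest = 2
Loop ends.

Final answer: 2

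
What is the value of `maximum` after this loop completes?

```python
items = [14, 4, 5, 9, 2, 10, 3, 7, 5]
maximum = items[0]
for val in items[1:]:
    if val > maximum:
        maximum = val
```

Let's trace through this code step by step.

Initialize: items = [14, 4, 5, 9, 2, 10, 3, 7, 5]
Initialize: maximum = 14
Entering loop: for val in items[1:]:
After iteration 1: val = 4, maximum = 14
After iteration 2: val = 5, maximum = 14
After iteration 3: val = 9, maximum = 14
After iteration 4: val = 2, maximum = 14
After iteration 5: val = 10, maximum = 14
After iteration 6: val = 3, maximum = 14
After iteration 7: val = 7, maximum = 14
After iteration 8: val = 5, maximum = 14
Loop ends.

Final answer: 14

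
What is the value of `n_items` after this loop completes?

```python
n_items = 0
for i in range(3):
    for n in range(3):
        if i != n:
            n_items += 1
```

Let's trace through this code step by step.

Initialize: n_items = 0
Entering loop: for i in range(3):
After iteration 1: i = 0, n_items = 2
After iteration 2: i = 1, n_items = 4
After iteration 3: i = 2, n_items = 6
Loop ends.

Final answer: 6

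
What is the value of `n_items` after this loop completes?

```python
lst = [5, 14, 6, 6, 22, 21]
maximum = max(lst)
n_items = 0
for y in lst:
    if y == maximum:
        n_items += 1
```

Let's trace through this code step by step.

Initialize: lst = [5, 14, 6, 6, 22, 21]
Initialize: maximum = 22
Initialize: n_items = 0
Entering loop: for y in lst:
After iteration 1: y = 5, n_items = 0
After iteration 2: y = 14, n_items = 0
After iteration 3: y = 6, n_items = 0
After iteration 4: y = 6, n_items = 0
After iteration 5: y = 22, n_items = 1
After iteration 6: y = 21, n_items = 1
Loop ends.

Final answer: 1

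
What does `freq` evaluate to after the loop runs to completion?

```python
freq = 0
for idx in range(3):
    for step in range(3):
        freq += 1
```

Let's trace through this code step by step.

Initialize: freq = 0
Entering loop: for idx in range(3):
After iteration 1: idx = 0, freq = 3
After iteration 2: idx = 1, freq = 6
After iteration 3: idx = 2, freq = 9
Loop ends.

Final answer: 9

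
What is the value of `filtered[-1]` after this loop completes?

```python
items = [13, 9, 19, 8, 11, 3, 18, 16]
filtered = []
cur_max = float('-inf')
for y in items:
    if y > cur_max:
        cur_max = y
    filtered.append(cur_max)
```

Let's trace through this code step by step.

Initialize: items = [13, 9, 19, 8, 11, 3, 18, 16]
Initialize: filtered = []
Initialize: cur_max = -inf
Entering loop: for y in items:
After iteration 1: y = 13, filtered = [13], cur_max = 13
After iteration 2: y = 9, filtered = [13, 13], cur_max = 13
After iteration 3: y = 19, filtered = [13, 13, 19], cur_max = 19
After iteration 4: y = 8, filtered = [13, 13, 19, 19], cur_max = 19
After iteration 5: y = 11, filtered = [13, 13, 19, 19, 19], cur_max = 19
After iteration 6: y = 3, filtered = [13, 13, 19, 19, 19, 19], cur_max = 19
After iteration 7: y = 18, filtered = [13, 13, 19, 19, 19, 19, 19], cur_max = 19
After iteration 8: y = 16, filtered = [13, 13, 19, 19, 19, 19, 19, 19], cur_max = 19
Loop ends.
filtered[-1] = 19

Final answer: 19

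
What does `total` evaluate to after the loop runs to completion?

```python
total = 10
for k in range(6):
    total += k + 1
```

Let's trace through this code step by step.

Initialize: total = 10
Entering loop: for k in range(6):
After iteration 1: k = 0, total = 11
After iteration 2: k = 1, total = 13
After iteration 3: k = 2, total = 16
After iteration 4: k = 3, total = 20
After iteration 5: k = 4, total = 25
After iteration 6: k = 5, total = 31
Loop ends.

Final answer: 31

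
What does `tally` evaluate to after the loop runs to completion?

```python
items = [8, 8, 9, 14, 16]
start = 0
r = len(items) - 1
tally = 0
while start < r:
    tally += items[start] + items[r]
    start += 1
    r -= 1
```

Let's trace through this code step by step.

Initialize: items = [8, 8, 9, 14, 16]
Initialize: start = 0
Initialize: r = 4
Initialize: tally = 0
Entering loop: while start < r:
After iteration 1: start = 1, r = 3, tally = 24
After iteration 2: start = 2, r = 2, tally = 46
Loop ends.

Final answer: 46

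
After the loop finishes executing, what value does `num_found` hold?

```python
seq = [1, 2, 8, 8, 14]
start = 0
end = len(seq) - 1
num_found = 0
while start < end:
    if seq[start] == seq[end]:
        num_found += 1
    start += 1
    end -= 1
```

Let's trace through this code step by step.

Initialize: seq = [1, 2, 8, 8, 14]
Initialize: start = 0
Initialize: end = 4
Initialize: num_found = 0
Entering loop: while start < end:
After iteration 1: start = 1, end = 3, num_found = 0
After iteration 2: start = 2, end = 2, num_found = 0
Loop ends.

Final answer: 0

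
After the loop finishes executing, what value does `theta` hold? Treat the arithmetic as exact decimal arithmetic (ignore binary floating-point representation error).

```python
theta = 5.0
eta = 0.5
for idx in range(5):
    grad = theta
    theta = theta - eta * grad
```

Let's trace through this code step by step.

Initialize: theta = 5.0
Initialize: eta = 0.5
Entering loop: for idx in range(5):
After iteration 1: idx = 0, theta = 2.5, grad = 5.0
After iteration 2: idx = 1, theta = 1.25, grad = 2.5
After iteration 3: idx = 2, theta = 0.625, grad = 1.25
After iteration 4: idx = 3, theta = 0.3125, grad = 0.625
After iteration 5: idx = 4, theta = 0.15625, grad = 0.3125
Loop ends.

Final answer: 0.15625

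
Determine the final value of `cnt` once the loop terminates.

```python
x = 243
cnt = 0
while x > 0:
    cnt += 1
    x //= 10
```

Let's trace through this code step by step.

Initialize: x = 243
Initialize: cnt = 0
Entering loop: while x > 0:
After iteration 1: x = 24, cnt = 1
After iteration 2: x = 2, cnt = 2
After iteration 3: x = 0, cnt = 3
Loop ends.

Final answer: 3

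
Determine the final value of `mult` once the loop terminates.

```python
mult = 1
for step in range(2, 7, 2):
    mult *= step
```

Let's trace through this code step by step.

Initialize: mult = 1
Entering loop: for step in range(2, 7, 2):
After iteration 1: step = 2, mult = 2
After iteration 2: step = 4, mult = 8
After iteration 3: step = 6, mult = 48
Loop ends.

Final answer: 48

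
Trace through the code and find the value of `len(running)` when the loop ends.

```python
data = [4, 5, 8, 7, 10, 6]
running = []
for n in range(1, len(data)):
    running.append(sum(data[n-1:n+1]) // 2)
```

Let's trace through this code step by step.

Initialize: data = [4, 5, 8, 7, 10, 6]
Initialize: running = []
Entering loop: for n in range(1, len(data)):
After iteration 1: n = 1, running = [4]
After iteration 2: n = 2, running = [4, 6]
After iteration 3: n = 3, running = [4, 6, 7]
After iteration 4: n = 4, running = [4, 6, 7, 8]
After iteration 5: n = 5, running = [4, 6, 7, 8, 8]
Loop ends.
len(running) = 5

Final answer: 5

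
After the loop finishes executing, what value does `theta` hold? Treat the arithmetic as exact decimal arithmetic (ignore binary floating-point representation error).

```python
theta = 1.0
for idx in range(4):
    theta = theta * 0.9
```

Let's trace through this code step by step.

Initialize: theta = 1.0
Entering loop: for idx in range(4):
After iteration 1: idx = 0, theta = 0.9
After iteration 2: idx = 1, theta = 0.81
After iteration 3: idx = 2, theta = 0.729
After iteration 4: idx = 3, theta = 0.6561
Loop ends.

Final answer: 0.6561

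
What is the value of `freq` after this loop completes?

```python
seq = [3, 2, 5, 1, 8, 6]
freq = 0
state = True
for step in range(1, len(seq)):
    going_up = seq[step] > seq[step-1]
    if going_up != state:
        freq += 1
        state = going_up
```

Let's trace through this code step by step.

Initialize: seq = [3, 2, 5, 1, 8, 6]
Initialize: freq = 0
Initialize: state = True
Entering loop: for step in range(1, len(seq)):
After iteration 1: step = 1, freq = 1, state = False, going_up = False
After iteration 2: step = 2, freq = 2, state = True, going_up = True
After iteration 3: step = 3, freq = 3, state = False, going_up = False
After iteration 4: step = 4, freq = 4, state = True, going_up = True
After iteration 5: step = 5, freq = 5, state = False, going_up = False
Loop ends.

Final answer: 5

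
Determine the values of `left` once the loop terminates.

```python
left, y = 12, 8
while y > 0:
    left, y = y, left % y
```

Let's trace through this code step by step.

Initialize: left = 12
Initialize: y = 8
Entering loop: while y > 0:
After iteration 1: left = 8, y = 4
After iteration 2: left = 4, y = 0
Loop ends.

Final answer: 4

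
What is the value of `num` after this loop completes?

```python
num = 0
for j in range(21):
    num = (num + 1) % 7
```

Let's trace through this code step by step.

Initialize: num = 0
Entering loop: for j in range(21):
After iteration 1: j = 0, num = 1
After iteration 2: j = 1, num = 2
After iteration 3: j = 2, num = 3
After iteration 4: j = 3, num = 4
After iteration 5: j = 4, num = 5
After iteration 6: j = 5, num = 6
After iteration 7: j = 6, num = 0
After iteration 8: j = 7, num = 1
After iteration 9: j = 8, num = 2
After iteration 10: j = 9, num = 3
After iteration 11: j = 10, num = 4
After iteration 12: j = 11, num = 5
After iteration 13: j = 12, num = 6
After iteration 14: j = 13, num = 0
After iteration 15: j = 14, num = 1
After iteration 16: j = 15, num = 2
After iteration 17: j = 16, num = 3
After iteration 18: j = 17, num = 4
After iteration 19: j = 18, num = 5
After iteration 20: j = 19, num = 6
After iteration 21: j = 20, num = 0
Loop ends.

Final answer: 0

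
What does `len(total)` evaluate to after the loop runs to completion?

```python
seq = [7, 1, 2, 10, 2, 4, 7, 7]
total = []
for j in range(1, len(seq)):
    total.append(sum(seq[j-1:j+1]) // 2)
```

Let's trace through this code step by step.

Initialize: seq = [7, 1, 2, 10, 2, 4, 7, 7]
Initialize: total = []
Entering loop: for j in range(1, len(seq)):
After iteration 1: j = 1, total = [4]
After iteration 2: j = 2, total = [4, 1]
After iteration 3: j = 3, total = [4, 1, 6]
After iteration 4: j = 4, total = [4, 1, 6, 6]
After iteration 5: j = 5, total = [4, 1, 6, 6, 3]
After iteration 6: j = 6, total = [4, 1, 6, 6, 3, 5]
After iteration 7: j = 7, total = [4, 1, 6, 6, 3, 5, 7]
Loop ends.
len(total) = 7

Final answer: 7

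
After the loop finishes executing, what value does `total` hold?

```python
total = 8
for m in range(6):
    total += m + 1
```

Let's trace through this code step by step.

Initialize: total = 8
Entering loop: for m in range(6):
After iteration 1: m = 0, total = 9
After iteration 2: m = 1, total = 11
After iteration 3: m = 2, total = 14
After iteration 4: m = 3, total = 18
After iteration 5: m = 4, total = 23
After iteration 6: m = 5, total = 29
Loop ends.

Final answer: 29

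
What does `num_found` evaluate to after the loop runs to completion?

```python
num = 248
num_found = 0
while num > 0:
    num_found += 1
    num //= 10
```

Let's trace through this code step by step.

Initialize: num = 248
Initialize: num_found = 0
Entering loop: while num > 0:
After iteration 1: num = 24, num_found = 1
After iteration 2: num = 2, num_found = 2
After iteration 3: num = 0, num_found = 3
Loop ends.

Final answer: 3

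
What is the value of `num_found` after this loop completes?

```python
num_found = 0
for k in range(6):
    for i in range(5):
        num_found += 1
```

Let's trace through this code step by step.

Initialize: num_found = 0
Entering loop: for k in range(6):
After iteration 1: k = 0, num_found = 5
After iteration 2: k = 1, num_found = 10
After iteration 3: k = 2, num_found = 15
After iteration 4: k = 3, num_found = 20
After iteration 5: k = 4, num_found = 25
After iteration 6: k = 5, num_found = 30
Loop ends.

Final answer: 30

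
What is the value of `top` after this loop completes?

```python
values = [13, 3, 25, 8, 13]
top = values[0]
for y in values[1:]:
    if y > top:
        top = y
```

Let's trace through this code step by step.

Initialize: values = [13, 3, 25, 8, 13]
Initialize: top = 13
Entering loop: for y in values[1:]:
After iteration 1: y = 3, top = 13
After iteration 2: y = 25, top = 25
After iteration 3: y = 8, top = 25
After iteration 4: y = 13, top = 25
Loop ends.

Final answer: 25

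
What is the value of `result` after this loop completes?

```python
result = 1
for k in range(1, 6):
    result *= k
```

Let's trace through this code step by step.

Initialize: result = 1
Entering loop: for k in range(1, 6):
After iteration 1: k = 1, result = 1
After iteration 2: k = 2, result = 2
After iteration 3: k = 3, result = 6
After iteration 4: k = 4, result = 24
After iteration 5: k = 5, result = 120
Loop ends.

Final answer: 120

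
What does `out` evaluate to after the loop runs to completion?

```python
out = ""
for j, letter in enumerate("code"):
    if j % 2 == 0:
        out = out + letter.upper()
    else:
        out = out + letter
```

Let's trace through this code step by step.

Initialize: out = ''
Entering loop: for j, letter in enumerate("code"):
After iteration 1: j = 0, letter = 'c', out = 'C'
After iteration 2: j = 1, letter = 'o', out = 'Co'
After iteration 3: j = 2, letter = 'd', out = 'CoD'
After iteration 4: j = 3, letter = 'e', out = 'CoDe'
Loop ends.

Final answer: 'CoDe'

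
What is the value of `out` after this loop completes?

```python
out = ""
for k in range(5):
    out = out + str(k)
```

Let's trace through this code step by step.

Initialize: out = ''
Entering loop: for k in range(5):
After iteration 1: k = 0, out = '0'
After iteration 2: k = 1, out = '01'
After iteration 3: k = 2, out = '012'
After iteration 4: k = 3, out = '0123'
After iteration 5: k = 4, out = '01234'
Loop ends.

Final answer: '01234'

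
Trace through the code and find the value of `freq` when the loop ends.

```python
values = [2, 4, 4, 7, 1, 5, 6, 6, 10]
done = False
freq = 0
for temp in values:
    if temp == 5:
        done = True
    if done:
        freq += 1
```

Let's trace through this code step by step.

Initialize: values = [2, 4, 4, 7, 1, 5, 6, 6, 10]
Initialize: done = False
Initialize: freq = 0
Entering loop: for temp in values:
After iteration 1: temp = 2, done = False, freq = 0
After iteration 2: temp = 4, done = False, freq = 0
After iteration 3: temp = 4, done = False, freq = 0
After iteration 4: temp = 7, done = False, freq = 0
After iteration 5: temp = 1, done = False, freq = 0
After iteration 6: temp = 5, done = True, freq = 1
After iteration 7: temp = 6, done = True, freq = 2
After iteration 8: temp = 6, done = True, freq = 3
After iteration 9: temp = 10, done = True, freq = 4
Loop ends.

Final answer: 4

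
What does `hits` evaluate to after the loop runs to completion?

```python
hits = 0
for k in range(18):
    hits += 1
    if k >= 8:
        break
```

Let's trace through this code step by step.

Initialize: hits = 0
Entering loop: for k in range(18):
After iteration 1: k = 0, hits = 1
After iteration 2: k = 1, hits = 2
After iteration 3: k = 2, hits = 3
After iteration 4: k = 3, hits = 4
After iteration 5: k = 4, hits = 5
After iteration 6: k = 5, hits = 6
After iteration 7: k = 6, hits = 7
After iteration 8: k = 7, hits = 8
After iteration 9: k = 8, hits = 9
Loop ends.

Final answer: 9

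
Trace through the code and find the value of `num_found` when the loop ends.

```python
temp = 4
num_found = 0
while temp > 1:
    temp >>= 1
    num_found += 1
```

Let's trace through this code step by step.

Initialize: temp = 4
Initialize: num_found = 0
Entering loop: while temp > 1:
After iteration 1: temp = 2, num_found = 1
After iteration 2: temp = 1, num_found = 2
Loop ends.

Final answer: 2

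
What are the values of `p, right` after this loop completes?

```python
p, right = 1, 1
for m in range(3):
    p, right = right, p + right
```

Let's trace through this code step by step.

Initialize: p = 1
Initialize: right = 1
Entering loop: for m in range(3):
After iteration 1: m = 0, p = 1, right = 2
After iteration 2: m = 1, p = 2, right = 3
After iteration 3: m = 2, p = 3, right = 5
Loop ends.

Final answer: 3, 5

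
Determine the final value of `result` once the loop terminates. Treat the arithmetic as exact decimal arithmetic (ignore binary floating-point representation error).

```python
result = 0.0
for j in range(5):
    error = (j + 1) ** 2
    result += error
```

Let's trace through this code step by step.

Initialize: result = 0.0
Entering loop: for j in range(5):
After iteration 1: j = 0, result = 1.0, error = 1
After iteration 2: j = 1, result = 5.0, error = 4
After iteration 3: j = 2, result = 14.0, error = 9
After iteration 4: j = 3, result = 30.0, error = 16
After iteration 5: j = 4, result = 55.0, error = 25
Loop ends.

Final answer: 55.0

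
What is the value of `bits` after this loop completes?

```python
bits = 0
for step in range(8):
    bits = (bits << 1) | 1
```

Let's trace through this code step by step.

Initialize: bits = 0
Entering loop: for step in range(8):
After iteration 1: step = 0, bits = 1
After iteration 2: step = 1, bits = 3
After iteration 3: step = 2, bits = 7
After iteration 4: step = 3, bits = 15
After iteration 5: step = 4, bits = 31
After iteration 6: step = 5, bits = 63
After iteration 7: step = 6, bits = 127
After iteration 8: step = 7, bits = 255
Loop ends.

Final answer: 255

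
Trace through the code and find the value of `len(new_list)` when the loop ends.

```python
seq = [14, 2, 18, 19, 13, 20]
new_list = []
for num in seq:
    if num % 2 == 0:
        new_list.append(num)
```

Let's trace through this code step by step.

Initialize: seq = [14, 2, 18, 19, 13, 20]
Initialize: new_list = []
Entering loop: for num in seq:
After iteration 1: num = 14, new_list = [14]
After iteration 2: num = 2, new_list = [14, 2]
After iteration 3: num = 18, new_list = [14, 2, 18]
After iteration 4: num = 19, new_list = [14, 2, 18]
After iteration 5: num = 13, new_list = [14, 2, 18]
After iteration 6: num = 20, new_list = [14, 2, 18, 20]
Loop ends.
len(new_list) = 4

Final answer: 4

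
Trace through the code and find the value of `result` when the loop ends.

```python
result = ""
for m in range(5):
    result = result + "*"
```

Let's trace through this code step by step.

Initialize: result = ''
Entering loop: for m in range(5):
After iteration 1: m = 0, result = '*'
After iteration 2: m = 1, result = '**'
After iteration 3: m = 2, result = '***'
After iteration 4: m = 3, result = '****'
After iteration 5: m = 4, result = '*****'
Loop ends.

Final answer: '*****'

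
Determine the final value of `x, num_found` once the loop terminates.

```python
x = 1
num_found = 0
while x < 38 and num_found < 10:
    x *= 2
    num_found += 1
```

Let's trace through this code step by step.

Initialize: x = 1
Initialize: num_found = 0
Entering loop: while x < 38 and num_found < 10:
After iteration 1: x = 2, num_found = 1
After iteration 2: x = 4, num_found = 2
After iteration 3: x = 8, num_found = 3
After iteration 4: x = 16, num_found = 4
After iteration 5: x = 32, num_found = 5
After iteration 6: x = 64, num_found = 6
Loop ends.

Final answer: 64, 6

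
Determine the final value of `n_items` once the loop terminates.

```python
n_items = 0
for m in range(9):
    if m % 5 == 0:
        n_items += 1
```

Let's trace through this code step by step.

Initialize: n_items = 0
Entering loop: for m in range(9):
After iteration 1: m = 0, n_items = 1
After iteration 2: m = 1, n_items = 1
After iteration 3: m = 2, n_items = 1
After iteration 4: m = 3, n_items = 1
After iteration 5: m = 4, n_items = 1
After iteration 6: m = 5, n_items = 2
After iteration 7: m = 6, n_items = 2
After iteration 8: m = 7, n_items = 2
After iteration 9: m = 8, n_items = 2
Loop ends.

Final answer: 2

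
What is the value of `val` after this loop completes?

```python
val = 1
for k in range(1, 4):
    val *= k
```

Let's trace through this code step by step.

Initialize: val = 1
Entering loop: for k in range(1, 4):
After iteration 1: k = 1, val = 1
After iteration 2: k = 2, val = 2
After iteration 3: k = 3, val = 6
Loop ends.

Final answer: 6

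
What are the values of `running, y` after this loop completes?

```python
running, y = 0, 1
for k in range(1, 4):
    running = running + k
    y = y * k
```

Let's trace through this code step by step.

Initialize: running = 0
Initialize: y = 1
Entering loop: for k in range(1, 4):
After iteration 1: k = 1, running = 1, y = 1
After iteration 2: k = 2, running = 3, y = 2
After iteration 3: k = 3, running = 6, y = 6
Loop ends.

Final answer: 6, 6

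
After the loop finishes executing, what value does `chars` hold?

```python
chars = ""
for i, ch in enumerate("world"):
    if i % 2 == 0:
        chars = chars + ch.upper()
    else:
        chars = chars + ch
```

Let's trace through this code step by step.

Initialize: chars = ''
Entering loop: for i, ch in enumerate("world"):
After iteration 1: i = 0, ch = 'w', chars = 'W'
After iteration 2: i = 1, ch = 'o', chars = 'Wo'
After iteration 3: i = 2, ch = 'r', chars = 'WoR'
After iteration 4: i = 3, ch = 'l', chars = 'WoRl'
After iteration 5: i = 4, ch = 'd', chars = 'WoRlD'
Loop ends.

Final answer: 'WoRlD'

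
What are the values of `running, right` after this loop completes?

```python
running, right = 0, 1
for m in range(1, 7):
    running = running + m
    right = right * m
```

Let's trace through this code step by step.

Initialize: running = 0
Initialize: right = 1
Entering loop: for m in range(1, 7):
After iteration 1: m = 1, running = 1, right = 1
After iteration 2: m = 2, running = 3, right = 2
After iteration 3: m = 3, running = 6, right = 6
After iteration 4: m = 4, running = 10, right = 24
After iteration 5: m = 5, running = 15, right = 120
After iteration 6: m = 6, running = 21, right = 720
Loop ends.

Final answer: 21, 720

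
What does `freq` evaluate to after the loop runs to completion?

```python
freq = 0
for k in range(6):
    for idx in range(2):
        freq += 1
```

Let's trace through this code step by step.

Initialize: freq = 0
Entering loop: for k in range(6):
After iteration 1: k = 0, freq = 2
After iteration 2: k = 1, freq = 4
After iteration 3: k = 2, freq = 6
After iteration 4: k = 3, freq = 8
After iteration 5: k = 4, freq = 10
After iteration 6: k = 5, freq = 12
Loop ends.

Final answer: 12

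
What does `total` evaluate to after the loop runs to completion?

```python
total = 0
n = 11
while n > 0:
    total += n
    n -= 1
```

Let's trace through this code step by step.

Initialize: total = 0
Initialize: n = 11
Entering loop: while n > 0:
After iteration 1: total = 11, n = 10
After iteration 2: total = 21, n = 9
After iteration 3: total = 30, n = 8
After iteration 4: total = 38, n = 7
After iteration 5: total = 45, n = 6
After iteration 6: total = 51, n = 5
After iteration 7: total = 56, n = 4
After iteration 8: total = 60, n = 3
After iteration 9: total = 63, n = 2
After iteration 10: total = 65, n = 1
After iteration 11: total = 66, n = 0
Loop ends.

Final answer: 66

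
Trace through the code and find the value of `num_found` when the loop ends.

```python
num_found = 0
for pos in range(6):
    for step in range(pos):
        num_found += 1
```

Let's trace through this code step by step.

Initialize: num_found = 0
Entering loop: for pos in range(6):
After iteration 1: pos = 0, num_found = 0
After iteration 2: pos = 1, num_found = 1, step = 0
After iteration 3: pos = 2, num_found = 3, step = 1
After iteration 4: pos = 3, num_found = 6, step = 2
After iteration 5: pos = 4, num_found = 10, step = 3
After iteration 6: pos = 5, num_found = 15, step = 4
Loop ends.

Final answer: 15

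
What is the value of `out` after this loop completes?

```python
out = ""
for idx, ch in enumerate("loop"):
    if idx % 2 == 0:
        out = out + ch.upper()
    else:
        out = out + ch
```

Let's trace through this code step by step.

Initialize: out = ''
Entering loop: for idx, ch in enumerate("loop"):
After iteration 1: idx = 0, ch = 'l', out = 'L'
After iteration 2: idx = 1, ch = 'o', out = 'Lo'
After iteration 3: idx = 2, ch = 'o', out = 'LoO'
After iteration 4: idx = 3, ch = 'p', out = 'LoOp'
Loop ends.

Final answer: 'LoOp'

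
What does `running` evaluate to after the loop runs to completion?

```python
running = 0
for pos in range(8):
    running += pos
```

Let's trace through this code step by step.

Initialize: running = 0
Entering loop: for pos in range(8):
After iteration 1: pos = 0, running = 0
After iteration 2: pos = 1, running = 1
After iteration 3: pos = 2, running = 3
After iteration 4: pos = 3, running = 6
After iteration 5: pos = 4, running = 10
After iteration 6: pos = 5, running = 15
After iteration 7: pos = 6, running = 21
After iteration 8: pos = 7, running = 28
Loop ends.

Final answer: 28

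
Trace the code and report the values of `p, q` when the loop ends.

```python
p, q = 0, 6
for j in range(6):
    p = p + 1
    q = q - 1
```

Let's trace through this code step by step.

Initialize: p = 0
Initialize: q = 6
Entering loop: for j in range(6):
After iteration 1: j = 0, p = 1, q = 5
After iteration 2: j = 1, p = 2, q = 4
After iteration 3: j = 2, p = 3, q = 3
After iteration 4: j = 3, p = 4, q = 2
After iteration 5: j = 4, p = 5, q = 1
After iteration 6: j = 5, p = 6, q = 0
Loop ends.

Final answer: 6, 0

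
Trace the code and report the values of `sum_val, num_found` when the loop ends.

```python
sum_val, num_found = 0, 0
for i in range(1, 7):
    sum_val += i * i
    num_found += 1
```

Let's trace through this code step by step.

Initialize: sum_val = 0
Initialize: num_found = 0
Entering loop: for i in range(1, 7):
After iteration 1: i = 1, sum_val = 1, num_found = 1
After iteration 2: i = 2, sum_val = 5, num_found = 2
After iteration 3: i = 3, sum_val = 14, num_found = 3
After iteration 4: i = 4, sum_val = 30, num_found = 4
After iteration 5: i = 5, sum_val = 55, num_found = 5
After iteration 6: i = 6, sum_val = 91, num_found = 6
Loop ends.

Final answer: 91, 6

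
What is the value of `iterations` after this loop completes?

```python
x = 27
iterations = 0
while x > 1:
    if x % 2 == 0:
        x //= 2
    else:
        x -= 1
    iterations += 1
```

Let's trace through this code step by step.

Initialize: x = 27
Initialize: iterations = 0
Entering loop: while x > 1:
After iteration 1: x = 26, iterations = 1
After iteration 2: x = 13, iterations = 2
After iteration 3: x = 12, iterations = 3
After iteration 4: x = 6, iterations = 4
After iteration 5: x = 3, iterations = 5
After iteration 6: x = 2, iterations = 6
After iteration 7: x = 1, iterations = 7
Loop ends.

Final answer: 7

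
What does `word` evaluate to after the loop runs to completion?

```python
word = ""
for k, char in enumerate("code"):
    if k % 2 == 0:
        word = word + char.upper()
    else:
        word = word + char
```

Let's trace through this code step by step.

Initialize: word = ''
Entering loop: for k, char in enumerate("code"):
After iteration 1: k = 0, char = 'c', word = 'C'
After iteration 2: k = 1, char = 'o', word = 'Co'
After iteration 3: k = 2, char = 'd', word = 'CoD'
After iteration 4: k = 3, char = 'e', word = 'CoDe'
Loop ends.

Final answer: 'CoDe'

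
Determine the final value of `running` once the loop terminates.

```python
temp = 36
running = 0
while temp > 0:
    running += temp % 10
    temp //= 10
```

Let's trace through this code step by step.

Initialize: temp = 36
Initialize: running = 0
Entering loop: while temp > 0:
After iteration 1: temp = 3, running = 6
After iteration 2: temp = 0, running = 9
Loop ends.

Final answer: 9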